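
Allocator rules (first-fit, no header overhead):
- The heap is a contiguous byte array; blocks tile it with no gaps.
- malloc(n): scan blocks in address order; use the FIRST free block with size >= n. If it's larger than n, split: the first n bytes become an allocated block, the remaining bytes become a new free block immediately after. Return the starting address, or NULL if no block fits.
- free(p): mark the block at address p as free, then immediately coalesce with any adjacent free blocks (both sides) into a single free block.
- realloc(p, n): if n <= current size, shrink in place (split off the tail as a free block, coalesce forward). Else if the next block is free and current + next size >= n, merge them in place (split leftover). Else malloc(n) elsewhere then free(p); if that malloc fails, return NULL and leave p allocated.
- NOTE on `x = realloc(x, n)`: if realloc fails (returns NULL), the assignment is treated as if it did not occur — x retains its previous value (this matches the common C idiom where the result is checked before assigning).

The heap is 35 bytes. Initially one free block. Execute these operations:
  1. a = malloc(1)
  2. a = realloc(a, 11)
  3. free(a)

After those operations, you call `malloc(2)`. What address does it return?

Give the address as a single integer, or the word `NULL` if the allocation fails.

Op 1: a = malloc(1) -> a = 0; heap: [0-0 ALLOC][1-34 FREE]
Op 2: a = realloc(a, 11) -> a = 0; heap: [0-10 ALLOC][11-34 FREE]
Op 3: free(a) -> (freed a); heap: [0-34 FREE]
malloc(2): first-fit scan over [0-34 FREE] -> 0

Answer: 0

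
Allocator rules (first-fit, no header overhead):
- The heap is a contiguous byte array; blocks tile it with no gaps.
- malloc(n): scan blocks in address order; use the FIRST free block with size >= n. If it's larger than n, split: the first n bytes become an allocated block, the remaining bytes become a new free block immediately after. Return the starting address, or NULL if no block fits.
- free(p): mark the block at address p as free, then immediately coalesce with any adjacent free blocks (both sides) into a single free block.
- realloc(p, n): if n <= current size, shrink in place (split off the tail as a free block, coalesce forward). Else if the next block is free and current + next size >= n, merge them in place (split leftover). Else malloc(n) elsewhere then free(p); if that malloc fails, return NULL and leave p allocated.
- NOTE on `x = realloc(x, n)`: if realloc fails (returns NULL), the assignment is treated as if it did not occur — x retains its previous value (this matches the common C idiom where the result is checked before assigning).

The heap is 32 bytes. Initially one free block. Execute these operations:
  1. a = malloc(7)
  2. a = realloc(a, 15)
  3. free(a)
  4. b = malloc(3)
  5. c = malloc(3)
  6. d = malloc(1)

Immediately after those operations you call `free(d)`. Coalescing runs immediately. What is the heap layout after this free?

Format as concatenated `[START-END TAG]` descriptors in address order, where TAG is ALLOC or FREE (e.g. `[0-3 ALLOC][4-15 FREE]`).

Op 1: a = malloc(7) -> a = 0; heap: [0-6 ALLOC][7-31 FREE]
Op 2: a = realloc(a, 15) -> a = 0; heap: [0-14 ALLOC][15-31 FREE]
Op 3: free(a) -> (freed a); heap: [0-31 FREE]
Op 4: b = malloc(3) -> b = 0; heap: [0-2 ALLOC][3-31 FREE]
Op 5: c = malloc(3) -> c = 3; heap: [0-2 ALLOC][3-5 ALLOC][6-31 FREE]
Op 6: d = malloc(1) -> d = 6; heap: [0-2 ALLOC][3-5 ALLOC][6-6 ALLOC][7-31 FREE]
free(d): d = 6 -> block [6-6 ALLOC]; mark free, coalesce with adjacent free neighbors -> [0-2 ALLOC][3-5 ALLOC][6-31 FREE]

Answer: [0-2 ALLOC][3-5 ALLOC][6-31 FREE]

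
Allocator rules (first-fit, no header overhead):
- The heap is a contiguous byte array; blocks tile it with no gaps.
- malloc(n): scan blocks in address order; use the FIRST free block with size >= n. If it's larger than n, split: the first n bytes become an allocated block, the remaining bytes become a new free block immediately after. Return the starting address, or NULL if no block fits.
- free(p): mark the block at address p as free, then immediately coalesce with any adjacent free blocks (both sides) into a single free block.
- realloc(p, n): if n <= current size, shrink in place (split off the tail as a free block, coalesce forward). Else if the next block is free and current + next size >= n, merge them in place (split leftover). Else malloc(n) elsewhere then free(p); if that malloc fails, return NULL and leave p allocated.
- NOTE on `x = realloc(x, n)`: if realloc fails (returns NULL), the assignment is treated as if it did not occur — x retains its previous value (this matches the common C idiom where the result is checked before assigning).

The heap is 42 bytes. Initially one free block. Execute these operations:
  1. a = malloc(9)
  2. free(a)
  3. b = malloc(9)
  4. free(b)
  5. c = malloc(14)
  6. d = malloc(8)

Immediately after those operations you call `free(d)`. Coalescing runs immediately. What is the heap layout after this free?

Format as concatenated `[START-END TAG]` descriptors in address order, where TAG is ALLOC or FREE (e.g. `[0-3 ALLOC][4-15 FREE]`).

Op 1: a = malloc(9) -> a = 0; heap: [0-8 ALLOC][9-41 FREE]
Op 2: free(a) -> (freed a); heap: [0-41 FREE]
Op 3: b = malloc(9) -> b = 0; heap: [0-8 ALLOC][9-41 FREE]
Op 4: free(b) -> (freed b); heap: [0-41 FREE]
Op 5: c = malloc(14) -> c = 0; heap: [0-13 ALLOC][14-41 FREE]
Op 6: d = malloc(8) -> d = 14; heap: [0-13 ALLOC][14-21 ALLOC][22-41 FREE]
free(d): d = 14 -> block [14-21 ALLOC]; mark free, coalesce with adjacent free neighbors -> [0-13 ALLOC][14-41 FREE]

Answer: [0-13 ALLOC][14-41 FREE]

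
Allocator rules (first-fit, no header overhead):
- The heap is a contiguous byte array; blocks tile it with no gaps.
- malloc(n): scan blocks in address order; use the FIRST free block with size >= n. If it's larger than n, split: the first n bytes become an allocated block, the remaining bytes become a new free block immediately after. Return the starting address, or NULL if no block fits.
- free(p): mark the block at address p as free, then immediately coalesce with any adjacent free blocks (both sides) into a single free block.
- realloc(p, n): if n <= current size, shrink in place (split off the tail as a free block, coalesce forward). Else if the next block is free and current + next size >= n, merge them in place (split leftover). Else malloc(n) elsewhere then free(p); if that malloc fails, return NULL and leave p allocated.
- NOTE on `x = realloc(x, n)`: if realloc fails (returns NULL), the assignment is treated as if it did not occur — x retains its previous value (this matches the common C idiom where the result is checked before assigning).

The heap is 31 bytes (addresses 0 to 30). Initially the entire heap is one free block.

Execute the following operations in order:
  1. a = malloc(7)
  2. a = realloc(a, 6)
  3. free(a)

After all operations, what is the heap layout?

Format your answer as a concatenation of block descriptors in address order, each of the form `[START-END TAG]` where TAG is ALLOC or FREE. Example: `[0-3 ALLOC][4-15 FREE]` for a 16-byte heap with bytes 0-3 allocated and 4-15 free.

Op 1: a = malloc(7) -> a = 0; heap: [0-6 ALLOC][7-30 FREE]
Op 2: a = realloc(a, 6) -> a = 0; heap: [0-5 ALLOC][6-30 FREE]
Op 3: free(a) -> (freed a); heap: [0-30 FREE]

Answer: [0-30 FREE]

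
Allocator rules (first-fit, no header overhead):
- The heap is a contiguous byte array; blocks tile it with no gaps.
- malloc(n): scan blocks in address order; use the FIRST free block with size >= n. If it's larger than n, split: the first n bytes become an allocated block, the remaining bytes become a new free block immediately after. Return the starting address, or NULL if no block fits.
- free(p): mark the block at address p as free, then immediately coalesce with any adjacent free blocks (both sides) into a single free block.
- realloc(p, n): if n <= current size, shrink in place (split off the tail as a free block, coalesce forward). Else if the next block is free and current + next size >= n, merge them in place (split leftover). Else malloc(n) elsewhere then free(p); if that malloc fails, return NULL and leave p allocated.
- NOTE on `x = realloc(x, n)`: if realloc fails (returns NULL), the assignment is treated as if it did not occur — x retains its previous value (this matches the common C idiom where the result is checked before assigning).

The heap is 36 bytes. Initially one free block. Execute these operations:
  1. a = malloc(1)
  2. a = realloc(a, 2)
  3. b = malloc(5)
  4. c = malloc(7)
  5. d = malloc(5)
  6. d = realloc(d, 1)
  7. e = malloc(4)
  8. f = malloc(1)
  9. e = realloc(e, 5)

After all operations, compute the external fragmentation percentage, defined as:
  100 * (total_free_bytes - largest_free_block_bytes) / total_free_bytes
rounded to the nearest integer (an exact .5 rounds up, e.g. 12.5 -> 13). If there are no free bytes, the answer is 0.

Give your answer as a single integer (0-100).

Op 1: a = malloc(1) -> a = 0; heap: [0-0 ALLOC][1-35 FREE]
Op 2: a = realloc(a, 2) -> a = 0; heap: [0-1 ALLOC][2-35 FREE]
Op 3: b = malloc(5) -> b = 2; heap: [0-1 ALLOC][2-6 ALLOC][7-35 FREE]
Op 4: c = malloc(7) -> c = 7; heap: [0-1 ALLOC][2-6 ALLOC][7-13 ALLOC][14-35 FREE]
Op 5: d = malloc(5) -> d = 14; heap: [0-1 ALLOC][2-6 ALLOC][7-13 ALLOC][14-18 ALLOC][19-35 FREE]
Op 6: d = realloc(d, 1) -> d = 14; heap: [0-1 ALLOC][2-6 ALLOC][7-13 ALLOC][14-14 ALLOC][15-35 FREE]
Op 7: e = malloc(4) -> e = 15; heap: [0-1 ALLOC][2-6 ALLOC][7-13 ALLOC][14-14 ALLOC][15-18 ALLOC][19-35 FREE]
Op 8: f = malloc(1) -> f = 19; heap: [0-1 ALLOC][2-6 ALLOC][7-13 ALLOC][14-14 ALLOC][15-18 ALLOC][19-19 ALLOC][20-35 FREE]
Op 9: e = realloc(e, 5) -> e = 20; heap: [0-1 ALLOC][2-6 ALLOC][7-13 ALLOC][14-14 ALLOC][15-18 FREE][19-19 ALLOC][20-24 ALLOC][25-35 FREE]
Free blocks: [4 11] total_free=15 largest=11 -> 100*(15-11)/15 = 400/15 ≈ 26.667 -> rounds to 27

Answer: 27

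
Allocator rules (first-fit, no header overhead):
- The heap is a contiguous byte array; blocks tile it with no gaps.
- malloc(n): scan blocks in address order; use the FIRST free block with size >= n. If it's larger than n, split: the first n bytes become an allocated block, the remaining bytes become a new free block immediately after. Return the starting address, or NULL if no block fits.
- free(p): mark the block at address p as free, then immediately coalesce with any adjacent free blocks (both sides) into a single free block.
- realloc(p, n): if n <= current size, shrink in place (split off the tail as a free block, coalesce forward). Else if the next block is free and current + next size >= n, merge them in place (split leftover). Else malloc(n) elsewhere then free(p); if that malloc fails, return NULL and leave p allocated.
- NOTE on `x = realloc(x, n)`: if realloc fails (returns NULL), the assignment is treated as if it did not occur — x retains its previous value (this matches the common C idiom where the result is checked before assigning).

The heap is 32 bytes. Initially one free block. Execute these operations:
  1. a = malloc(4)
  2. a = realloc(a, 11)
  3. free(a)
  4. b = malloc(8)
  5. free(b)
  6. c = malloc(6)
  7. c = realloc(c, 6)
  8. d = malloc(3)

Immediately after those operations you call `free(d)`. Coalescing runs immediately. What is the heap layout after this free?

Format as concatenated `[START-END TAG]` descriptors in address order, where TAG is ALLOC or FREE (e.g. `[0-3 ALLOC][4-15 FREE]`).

Answer: [0-5 ALLOC][6-31 FREE]

Derivation:
Op 1: a = malloc(4) -> a = 0; heap: [0-3 ALLOC][4-31 FREE]
Op 2: a = realloc(a, 11) -> a = 0; heap: [0-10 ALLOC][11-31 FREE]
Op 3: free(a) -> (freed a); heap: [0-31 FREE]
Op 4: b = malloc(8) -> b = 0; heap: [0-7 ALLOC][8-31 FREE]
Op 5: free(b) -> (freed b); heap: [0-31 FREE]
Op 6: c = malloc(6) -> c = 0; heap: [0-5 ALLOC][6-31 FREE]
Op 7: c = realloc(c, 6) -> c = 0; heap: [0-5 ALLOC][6-31 FREE]
Op 8: d = malloc(3) -> d = 6; heap: [0-5 ALLOC][6-8 ALLOC][9-31 FREE]
free(d): d = 6 -> block [6-8 ALLOC]; mark free, coalesce with adjacent free neighbors -> [0-5 ALLOC][6-31 FREE]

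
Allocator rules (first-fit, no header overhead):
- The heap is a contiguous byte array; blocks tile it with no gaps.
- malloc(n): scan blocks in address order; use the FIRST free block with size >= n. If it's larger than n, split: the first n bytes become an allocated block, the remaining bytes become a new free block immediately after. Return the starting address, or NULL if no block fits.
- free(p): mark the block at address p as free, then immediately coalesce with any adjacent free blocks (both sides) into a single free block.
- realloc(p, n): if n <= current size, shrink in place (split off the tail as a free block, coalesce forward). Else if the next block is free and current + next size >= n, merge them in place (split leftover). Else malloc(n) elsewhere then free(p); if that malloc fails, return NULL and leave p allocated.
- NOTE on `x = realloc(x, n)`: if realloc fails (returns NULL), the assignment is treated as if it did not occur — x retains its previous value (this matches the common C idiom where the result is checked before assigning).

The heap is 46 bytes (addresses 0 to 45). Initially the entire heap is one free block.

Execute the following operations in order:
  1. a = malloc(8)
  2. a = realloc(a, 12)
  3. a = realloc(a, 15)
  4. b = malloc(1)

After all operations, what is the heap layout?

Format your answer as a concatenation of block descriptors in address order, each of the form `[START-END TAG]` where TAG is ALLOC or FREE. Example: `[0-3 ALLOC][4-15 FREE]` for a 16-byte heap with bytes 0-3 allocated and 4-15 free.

Op 1: a = malloc(8) -> a = 0; heap: [0-7 ALLOC][8-45 FREE]
Op 2: a = realloc(a, 12) -> a = 0; heap: [0-11 ALLOC][12-45 FREE]
Op 3: a = realloc(a, 15) -> a = 0; heap: [0-14 ALLOC][15-45 FREE]
Op 4: b = malloc(1) -> b = 15; heap: [0-14 ALLOC][15-15 ALLOC][16-45 FREE]

Answer: [0-14 ALLOC][15-15 ALLOC][16-45 FREE]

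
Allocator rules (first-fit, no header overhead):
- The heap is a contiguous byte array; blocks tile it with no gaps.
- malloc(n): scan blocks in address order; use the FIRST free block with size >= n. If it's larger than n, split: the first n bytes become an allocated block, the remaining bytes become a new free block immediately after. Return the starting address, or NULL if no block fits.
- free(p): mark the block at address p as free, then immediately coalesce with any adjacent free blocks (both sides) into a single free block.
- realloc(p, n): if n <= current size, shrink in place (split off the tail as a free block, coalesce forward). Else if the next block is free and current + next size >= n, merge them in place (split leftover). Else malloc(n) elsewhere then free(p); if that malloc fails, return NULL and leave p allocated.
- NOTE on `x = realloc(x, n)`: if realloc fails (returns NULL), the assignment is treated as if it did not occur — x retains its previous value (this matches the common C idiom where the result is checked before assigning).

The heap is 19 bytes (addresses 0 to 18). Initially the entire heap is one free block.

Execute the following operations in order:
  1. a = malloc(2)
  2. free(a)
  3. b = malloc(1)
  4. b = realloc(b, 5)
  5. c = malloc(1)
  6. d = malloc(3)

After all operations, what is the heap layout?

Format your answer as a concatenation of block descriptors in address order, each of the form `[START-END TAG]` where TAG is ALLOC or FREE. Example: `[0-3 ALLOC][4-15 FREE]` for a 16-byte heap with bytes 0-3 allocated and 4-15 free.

Answer: [0-4 ALLOC][5-5 ALLOC][6-8 ALLOC][9-18 FREE]

Derivation:
Op 1: a = malloc(2) -> a = 0; heap: [0-1 ALLOC][2-18 FREE]
Op 2: free(a) -> (freed a); heap: [0-18 FREE]
Op 3: b = malloc(1) -> b = 0; heap: [0-0 ALLOC][1-18 FREE]
Op 4: b = realloc(b, 5) -> b = 0; heap: [0-4 ALLOC][5-18 FREE]
Op 5: c = malloc(1) -> c = 5; heap: [0-4 ALLOC][5-5 ALLOC][6-18 FREE]
Op 6: d = malloc(3) -> d = 6; heap: [0-4 ALLOC][5-5 ALLOC][6-8 ALLOC][9-18 FREE]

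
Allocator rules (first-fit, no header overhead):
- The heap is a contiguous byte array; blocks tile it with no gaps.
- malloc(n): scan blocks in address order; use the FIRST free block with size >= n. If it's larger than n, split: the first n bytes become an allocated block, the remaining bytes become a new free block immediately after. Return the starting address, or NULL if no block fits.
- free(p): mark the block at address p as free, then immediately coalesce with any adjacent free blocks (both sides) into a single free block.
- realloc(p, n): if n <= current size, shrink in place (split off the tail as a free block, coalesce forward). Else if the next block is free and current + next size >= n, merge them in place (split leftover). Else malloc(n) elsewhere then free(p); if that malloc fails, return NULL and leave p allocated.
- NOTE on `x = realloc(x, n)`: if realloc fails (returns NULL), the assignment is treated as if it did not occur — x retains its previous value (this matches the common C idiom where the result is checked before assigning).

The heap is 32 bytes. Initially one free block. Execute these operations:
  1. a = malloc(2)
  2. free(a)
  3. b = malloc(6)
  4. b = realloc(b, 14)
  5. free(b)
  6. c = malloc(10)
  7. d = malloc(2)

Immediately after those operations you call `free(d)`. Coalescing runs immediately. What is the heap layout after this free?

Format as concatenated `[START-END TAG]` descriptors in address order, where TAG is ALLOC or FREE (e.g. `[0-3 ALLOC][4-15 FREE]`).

Answer: [0-9 ALLOC][10-31 FREE]

Derivation:
Op 1: a = malloc(2) -> a = 0; heap: [0-1 ALLOC][2-31 FREE]
Op 2: free(a) -> (freed a); heap: [0-31 FREE]
Op 3: b = malloc(6) -> b = 0; heap: [0-5 ALLOC][6-31 FREE]
Op 4: b = realloc(b, 14) -> b = 0; heap: [0-13 ALLOC][14-31 FREE]
Op 5: free(b) -> (freed b); heap: [0-31 FREE]
Op 6: c = malloc(10) -> c = 0; heap: [0-9 ALLOC][10-31 FREE]
Op 7: d = malloc(2) -> d = 10; heap: [0-9 ALLOC][10-11 ALLOC][12-31 FREE]
free(d): d = 10 -> block [10-11 ALLOC]; mark free, coalesce with adjacent free neighbors -> [0-9 ALLOC][10-31 FREE]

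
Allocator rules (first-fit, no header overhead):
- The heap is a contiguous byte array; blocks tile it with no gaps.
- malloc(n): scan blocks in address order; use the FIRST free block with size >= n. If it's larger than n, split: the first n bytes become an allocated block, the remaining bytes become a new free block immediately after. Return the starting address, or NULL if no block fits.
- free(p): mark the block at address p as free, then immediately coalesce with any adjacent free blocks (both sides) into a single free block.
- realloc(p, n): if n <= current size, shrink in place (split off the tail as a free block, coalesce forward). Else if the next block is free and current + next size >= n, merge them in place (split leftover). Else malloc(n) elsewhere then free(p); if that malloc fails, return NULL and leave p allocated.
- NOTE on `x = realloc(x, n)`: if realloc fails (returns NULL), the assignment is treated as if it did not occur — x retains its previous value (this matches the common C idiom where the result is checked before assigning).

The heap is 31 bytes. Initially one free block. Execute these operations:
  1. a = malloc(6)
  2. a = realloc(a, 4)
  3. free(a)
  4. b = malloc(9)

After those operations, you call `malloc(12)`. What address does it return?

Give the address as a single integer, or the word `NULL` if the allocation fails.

Answer: 9

Derivation:
Op 1: a = malloc(6) -> a = 0; heap: [0-5 ALLOC][6-30 FREE]
Op 2: a = realloc(a, 4) -> a = 0; heap: [0-3 ALLOC][4-30 FREE]
Op 3: free(a) -> (freed a); heap: [0-30 FREE]
Op 4: b = malloc(9) -> b = 0; heap: [0-8 ALLOC][9-30 FREE]
malloc(12): first-fit scan over [0-8 ALLOC][9-30 FREE] -> 9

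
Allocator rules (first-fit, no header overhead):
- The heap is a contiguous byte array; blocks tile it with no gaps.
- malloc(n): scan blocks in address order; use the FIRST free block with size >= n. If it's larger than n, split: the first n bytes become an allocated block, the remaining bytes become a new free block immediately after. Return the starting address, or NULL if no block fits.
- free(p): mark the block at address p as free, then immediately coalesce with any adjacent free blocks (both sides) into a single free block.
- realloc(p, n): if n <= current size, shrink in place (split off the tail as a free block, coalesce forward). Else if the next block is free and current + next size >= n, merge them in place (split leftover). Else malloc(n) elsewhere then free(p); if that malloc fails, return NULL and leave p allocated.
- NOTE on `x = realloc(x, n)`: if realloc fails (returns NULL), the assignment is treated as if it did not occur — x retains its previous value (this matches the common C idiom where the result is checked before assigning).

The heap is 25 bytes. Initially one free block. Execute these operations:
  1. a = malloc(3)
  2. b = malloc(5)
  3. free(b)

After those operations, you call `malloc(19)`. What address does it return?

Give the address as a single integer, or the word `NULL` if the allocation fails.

Answer: 3

Derivation:
Op 1: a = malloc(3) -> a = 0; heap: [0-2 ALLOC][3-24 FREE]
Op 2: b = malloc(5) -> b = 3; heap: [0-2 ALLOC][3-7 ALLOC][8-24 FREE]
Op 3: free(b) -> (freed b); heap: [0-2 ALLOC][3-24 FREE]
malloc(19): first-fit scan over [0-2 ALLOC][3-24 FREE] -> 3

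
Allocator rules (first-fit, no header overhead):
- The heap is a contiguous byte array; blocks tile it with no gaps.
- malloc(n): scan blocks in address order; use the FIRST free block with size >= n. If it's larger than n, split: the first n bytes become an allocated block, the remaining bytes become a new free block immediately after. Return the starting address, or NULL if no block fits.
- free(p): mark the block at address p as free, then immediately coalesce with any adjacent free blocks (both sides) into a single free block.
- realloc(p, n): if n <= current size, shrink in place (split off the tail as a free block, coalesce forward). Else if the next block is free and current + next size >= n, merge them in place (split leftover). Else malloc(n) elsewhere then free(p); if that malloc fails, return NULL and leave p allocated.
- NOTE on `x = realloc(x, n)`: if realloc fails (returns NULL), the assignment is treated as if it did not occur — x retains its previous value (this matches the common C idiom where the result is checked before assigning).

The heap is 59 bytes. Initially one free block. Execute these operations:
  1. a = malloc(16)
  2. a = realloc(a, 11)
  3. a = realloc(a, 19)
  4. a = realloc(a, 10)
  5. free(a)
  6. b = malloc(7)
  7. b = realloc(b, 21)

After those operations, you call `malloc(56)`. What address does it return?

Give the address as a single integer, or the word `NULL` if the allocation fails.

Answer: NULL

Derivation:
Op 1: a = malloc(16) -> a = 0; heap: [0-15 ALLOC][16-58 FREE]
Op 2: a = realloc(a, 11) -> a = 0; heap: [0-10 ALLOC][11-58 FREE]
Op 3: a = realloc(a, 19) -> a = 0; heap: [0-18 ALLOC][19-58 FREE]
Op 4: a = realloc(a, 10) -> a = 0; heap: [0-9 ALLOC][10-58 FREE]
Op 5: free(a) -> (freed a); heap: [0-58 FREE]
Op 6: b = malloc(7) -> b = 0; heap: [0-6 ALLOC][7-58 FREE]
Op 7: b = realloc(b, 21) -> b = 0; heap: [0-20 ALLOC][21-58 FREE]
malloc(56): first-fit scan over [0-20 ALLOC][21-58 FREE] -> NULL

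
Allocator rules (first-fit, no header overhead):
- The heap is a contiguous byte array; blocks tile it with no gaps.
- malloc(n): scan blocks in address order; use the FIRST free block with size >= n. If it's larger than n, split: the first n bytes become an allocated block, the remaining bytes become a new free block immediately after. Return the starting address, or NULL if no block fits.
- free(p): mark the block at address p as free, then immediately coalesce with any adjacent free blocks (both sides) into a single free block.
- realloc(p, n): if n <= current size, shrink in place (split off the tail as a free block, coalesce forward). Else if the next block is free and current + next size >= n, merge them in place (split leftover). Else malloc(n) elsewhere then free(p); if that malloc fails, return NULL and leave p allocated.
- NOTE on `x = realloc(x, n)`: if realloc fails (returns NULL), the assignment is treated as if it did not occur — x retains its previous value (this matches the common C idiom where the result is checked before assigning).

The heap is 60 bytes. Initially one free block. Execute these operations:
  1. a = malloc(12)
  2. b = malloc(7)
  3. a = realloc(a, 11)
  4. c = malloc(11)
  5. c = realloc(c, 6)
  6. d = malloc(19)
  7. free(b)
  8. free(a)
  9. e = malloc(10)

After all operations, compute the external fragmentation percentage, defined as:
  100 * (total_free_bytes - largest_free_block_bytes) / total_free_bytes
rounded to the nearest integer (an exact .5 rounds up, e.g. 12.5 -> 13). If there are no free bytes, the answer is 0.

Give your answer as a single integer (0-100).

Op 1: a = malloc(12) -> a = 0; heap: [0-11 ALLOC][12-59 FREE]
Op 2: b = malloc(7) -> b = 12; heap: [0-11 ALLOC][12-18 ALLOC][19-59 FREE]
Op 3: a = realloc(a, 11) -> a = 0; heap: [0-10 ALLOC][11-11 FREE][12-18 ALLOC][19-59 FREE]
Op 4: c = malloc(11) -> c = 19; heap: [0-10 ALLOC][11-11 FREE][12-18 ALLOC][19-29 ALLOC][30-59 FREE]
Op 5: c = realloc(c, 6) -> c = 19; heap: [0-10 ALLOC][11-11 FREE][12-18 ALLOC][19-24 ALLOC][25-59 FREE]
Op 6: d = malloc(19) -> d = 25; heap: [0-10 ALLOC][11-11 FREE][12-18 ALLOC][19-24 ALLOC][25-43 ALLOC][44-59 FREE]
Op 7: free(b) -> (freed b); heap: [0-10 ALLOC][11-18 FREE][19-24 ALLOC][25-43 ALLOC][44-59 FREE]
Op 8: free(a) -> (freed a); heap: [0-18 FREE][19-24 ALLOC][25-43 ALLOC][44-59 FREE]
Op 9: e = malloc(10) -> e = 0; heap: [0-9 ALLOC][10-18 FREE][19-24 ALLOC][25-43 ALLOC][44-59 FREE]
Free blocks: [9 16] total_free=25 largest=16 -> 100*(25-16)/25 = 900/25 = 36

Answer: 36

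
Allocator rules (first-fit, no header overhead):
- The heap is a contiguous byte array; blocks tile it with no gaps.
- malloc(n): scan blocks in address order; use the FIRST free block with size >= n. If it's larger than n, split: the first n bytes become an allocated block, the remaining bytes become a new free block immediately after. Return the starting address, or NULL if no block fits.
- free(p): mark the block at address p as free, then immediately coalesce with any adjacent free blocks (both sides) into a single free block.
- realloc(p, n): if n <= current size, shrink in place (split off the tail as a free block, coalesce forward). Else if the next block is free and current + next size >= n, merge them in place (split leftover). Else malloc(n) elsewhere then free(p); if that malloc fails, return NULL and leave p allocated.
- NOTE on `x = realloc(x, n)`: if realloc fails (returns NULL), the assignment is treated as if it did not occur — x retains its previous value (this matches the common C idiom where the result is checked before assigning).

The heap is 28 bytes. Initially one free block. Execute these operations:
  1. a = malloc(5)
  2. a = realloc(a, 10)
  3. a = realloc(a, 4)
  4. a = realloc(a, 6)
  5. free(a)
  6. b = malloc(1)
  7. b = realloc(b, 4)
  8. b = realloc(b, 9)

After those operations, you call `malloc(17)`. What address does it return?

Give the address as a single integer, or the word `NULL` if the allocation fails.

Op 1: a = malloc(5) -> a = 0; heap: [0-4 ALLOC][5-27 FREE]
Op 2: a = realloc(a, 10) -> a = 0; heap: [0-9 ALLOC][10-27 FREE]
Op 3: a = realloc(a, 4) -> a = 0; heap: [0-3 ALLOC][4-27 FREE]
Op 4: a = realloc(a, 6) -> a = 0; heap: [0-5 ALLOC][6-27 FREE]
Op 5: free(a) -> (freed a); heap: [0-27 FREE]
Op 6: b = malloc(1) -> b = 0; heap: [0-0 ALLOC][1-27 FREE]
Op 7: b = realloc(b, 4) -> b = 0; heap: [0-3 ALLOC][4-27 FREE]
Op 8: b = realloc(b, 9) -> b = 0; heap: [0-8 ALLOC][9-27 FREE]
malloc(17): first-fit scan over [0-8 ALLOC][9-27 FREE] -> 9

Answer: 9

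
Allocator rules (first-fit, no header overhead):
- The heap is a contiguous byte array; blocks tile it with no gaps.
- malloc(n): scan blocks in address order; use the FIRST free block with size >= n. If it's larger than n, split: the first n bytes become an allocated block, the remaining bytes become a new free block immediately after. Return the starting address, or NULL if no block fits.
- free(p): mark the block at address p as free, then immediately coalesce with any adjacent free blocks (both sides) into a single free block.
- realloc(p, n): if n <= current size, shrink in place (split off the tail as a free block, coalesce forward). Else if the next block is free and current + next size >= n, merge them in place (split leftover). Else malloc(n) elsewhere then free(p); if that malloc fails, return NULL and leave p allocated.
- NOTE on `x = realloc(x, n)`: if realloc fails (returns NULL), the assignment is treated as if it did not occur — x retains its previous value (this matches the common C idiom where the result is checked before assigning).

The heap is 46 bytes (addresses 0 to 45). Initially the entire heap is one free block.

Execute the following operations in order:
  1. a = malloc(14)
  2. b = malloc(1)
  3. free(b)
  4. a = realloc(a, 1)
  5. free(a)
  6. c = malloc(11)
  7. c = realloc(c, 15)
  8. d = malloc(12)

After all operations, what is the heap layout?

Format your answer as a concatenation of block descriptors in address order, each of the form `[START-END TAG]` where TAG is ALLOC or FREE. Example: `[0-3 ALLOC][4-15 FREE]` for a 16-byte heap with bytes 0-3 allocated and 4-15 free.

Op 1: a = malloc(14) -> a = 0; heap: [0-13 ALLOC][14-45 FREE]
Op 2: b = malloc(1) -> b = 14; heap: [0-13 ALLOC][14-14 ALLOC][15-45 FREE]
Op 3: free(b) -> (freed b); heap: [0-13 ALLOC][14-45 FREE]
Op 4: a = realloc(a, 1) -> a = 0; heap: [0-0 ALLOC][1-45 FREE]
Op 5: free(a) -> (freed a); heap: [0-45 FREE]
Op 6: c = malloc(11) -> c = 0; heap: [0-10 ALLOC][11-45 FREE]
Op 7: c = realloc(c, 15) -> c = 0; heap: [0-14 ALLOC][15-45 FREE]
Op 8: d = malloc(12) -> d = 15; heap: [0-14 ALLOC][15-26 ALLOC][27-45 FREE]

Answer: [0-14 ALLOC][15-26 ALLOC][27-45 FREE]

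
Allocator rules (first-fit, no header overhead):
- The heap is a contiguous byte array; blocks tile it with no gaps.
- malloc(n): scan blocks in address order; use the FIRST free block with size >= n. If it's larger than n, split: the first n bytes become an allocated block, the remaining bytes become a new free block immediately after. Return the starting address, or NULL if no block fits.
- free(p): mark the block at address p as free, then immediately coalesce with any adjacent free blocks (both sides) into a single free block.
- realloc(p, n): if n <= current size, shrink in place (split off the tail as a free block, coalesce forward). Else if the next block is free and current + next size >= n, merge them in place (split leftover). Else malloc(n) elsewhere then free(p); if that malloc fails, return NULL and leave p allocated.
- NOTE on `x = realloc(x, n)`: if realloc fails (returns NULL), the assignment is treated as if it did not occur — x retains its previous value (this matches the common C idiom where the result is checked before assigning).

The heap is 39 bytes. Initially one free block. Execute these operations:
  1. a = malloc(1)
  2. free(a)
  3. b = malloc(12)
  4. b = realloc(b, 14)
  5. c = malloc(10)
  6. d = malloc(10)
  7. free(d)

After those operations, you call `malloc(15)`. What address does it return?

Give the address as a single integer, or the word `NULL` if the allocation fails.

Op 1: a = malloc(1) -> a = 0; heap: [0-0 ALLOC][1-38 FREE]
Op 2: free(a) -> (freed a); heap: [0-38 FREE]
Op 3: b = malloc(12) -> b = 0; heap: [0-11 ALLOC][12-38 FREE]
Op 4: b = realloc(b, 14) -> b = 0; heap: [0-13 ALLOC][14-38 FREE]
Op 5: c = malloc(10) -> c = 14; heap: [0-13 ALLOC][14-23 ALLOC][24-38 FREE]
Op 6: d = malloc(10) -> d = 24; heap: [0-13 ALLOC][14-23 ALLOC][24-33 ALLOC][34-38 FREE]
Op 7: free(d) -> (freed d); heap: [0-13 ALLOC][14-23 ALLOC][24-38 FREE]
malloc(15): first-fit scan over [0-13 ALLOC][14-23 ALLOC][24-38 FREE] -> 24

Answer: 24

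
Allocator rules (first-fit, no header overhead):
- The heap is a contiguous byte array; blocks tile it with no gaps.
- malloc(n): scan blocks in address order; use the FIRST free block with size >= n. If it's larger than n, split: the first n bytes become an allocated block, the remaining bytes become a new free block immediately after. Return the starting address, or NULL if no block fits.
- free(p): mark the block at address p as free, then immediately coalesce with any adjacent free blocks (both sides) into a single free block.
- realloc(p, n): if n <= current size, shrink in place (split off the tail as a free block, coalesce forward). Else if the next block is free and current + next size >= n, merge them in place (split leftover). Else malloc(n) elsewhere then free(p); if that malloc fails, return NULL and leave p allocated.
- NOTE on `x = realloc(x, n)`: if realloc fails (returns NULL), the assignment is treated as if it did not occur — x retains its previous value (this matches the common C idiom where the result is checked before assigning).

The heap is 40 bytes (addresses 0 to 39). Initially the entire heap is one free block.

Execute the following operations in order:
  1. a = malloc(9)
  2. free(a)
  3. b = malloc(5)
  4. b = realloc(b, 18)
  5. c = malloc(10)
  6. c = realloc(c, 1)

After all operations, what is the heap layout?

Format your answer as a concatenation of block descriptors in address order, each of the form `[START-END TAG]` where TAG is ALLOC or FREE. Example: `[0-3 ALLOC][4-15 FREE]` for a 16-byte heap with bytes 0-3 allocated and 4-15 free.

Op 1: a = malloc(9) -> a = 0; heap: [0-8 ALLOC][9-39 FREE]
Op 2: free(a) -> (freed a); heap: [0-39 FREE]
Op 3: b = malloc(5) -> b = 0; heap: [0-4 ALLOC][5-39 FREE]
Op 4: b = realloc(b, 18) -> b = 0; heap: [0-17 ALLOC][18-39 FREE]
Op 5: c = malloc(10) -> c = 18; heap: [0-17 ALLOC][18-27 ALLOC][28-39 FREE]
Op 6: c = realloc(c, 1) -> c = 18; heap: [0-17 ALLOC][18-18 ALLOC][19-39 FREE]

Answer: [0-17 ALLOC][18-18 ALLOC][19-39 FREE]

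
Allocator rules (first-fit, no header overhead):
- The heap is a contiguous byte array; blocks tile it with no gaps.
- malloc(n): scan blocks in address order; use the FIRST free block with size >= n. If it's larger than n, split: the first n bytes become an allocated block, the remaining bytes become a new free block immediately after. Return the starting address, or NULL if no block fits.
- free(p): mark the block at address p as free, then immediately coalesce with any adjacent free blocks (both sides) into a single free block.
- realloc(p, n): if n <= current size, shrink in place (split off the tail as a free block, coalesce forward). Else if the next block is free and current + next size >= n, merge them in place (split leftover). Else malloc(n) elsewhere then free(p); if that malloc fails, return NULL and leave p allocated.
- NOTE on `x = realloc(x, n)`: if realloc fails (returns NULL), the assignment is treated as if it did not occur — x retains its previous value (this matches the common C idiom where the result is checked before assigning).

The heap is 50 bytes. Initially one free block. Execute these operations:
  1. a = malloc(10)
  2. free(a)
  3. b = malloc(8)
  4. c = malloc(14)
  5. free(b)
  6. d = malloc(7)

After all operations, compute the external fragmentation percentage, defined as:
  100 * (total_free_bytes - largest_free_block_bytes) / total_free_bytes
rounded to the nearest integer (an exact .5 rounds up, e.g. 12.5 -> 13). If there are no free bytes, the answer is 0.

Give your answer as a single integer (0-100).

Answer: 3

Derivation:
Op 1: a = malloc(10) -> a = 0; heap: [0-9 ALLOC][10-49 FREE]
Op 2: free(a) -> (freed a); heap: [0-49 FREE]
Op 3: b = malloc(8) -> b = 0; heap: [0-7 ALLOC][8-49 FREE]
Op 4: c = malloc(14) -> c = 8; heap: [0-7 ALLOC][8-21 ALLOC][22-49 FREE]
Op 5: free(b) -> (freed b); heap: [0-7 FREE][8-21 ALLOC][22-49 FREE]
Op 6: d = malloc(7) -> d = 0; heap: [0-6 ALLOC][7-7 FREE][8-21 ALLOC][22-49 FREE]
Free blocks: [1 28] total_free=29 largest=28 -> 100*(29-28)/29 = 100/29 ≈ 3.448 -> rounds to 3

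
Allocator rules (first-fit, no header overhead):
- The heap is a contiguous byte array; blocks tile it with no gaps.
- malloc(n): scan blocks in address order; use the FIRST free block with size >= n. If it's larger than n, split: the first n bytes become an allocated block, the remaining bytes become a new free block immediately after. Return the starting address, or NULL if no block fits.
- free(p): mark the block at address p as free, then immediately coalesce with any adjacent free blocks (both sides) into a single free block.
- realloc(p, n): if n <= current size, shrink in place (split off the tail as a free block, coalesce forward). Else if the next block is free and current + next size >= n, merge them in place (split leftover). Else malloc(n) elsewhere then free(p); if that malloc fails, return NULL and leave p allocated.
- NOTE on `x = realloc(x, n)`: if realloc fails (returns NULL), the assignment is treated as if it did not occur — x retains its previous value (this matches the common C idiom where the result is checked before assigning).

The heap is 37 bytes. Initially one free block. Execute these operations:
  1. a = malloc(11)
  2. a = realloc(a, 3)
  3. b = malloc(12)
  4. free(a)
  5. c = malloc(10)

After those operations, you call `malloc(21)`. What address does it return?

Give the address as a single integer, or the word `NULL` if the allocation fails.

Op 1: a = malloc(11) -> a = 0; heap: [0-10 ALLOC][11-36 FREE]
Op 2: a = realloc(a, 3) -> a = 0; heap: [0-2 ALLOC][3-36 FREE]
Op 3: b = malloc(12) -> b = 3; heap: [0-2 ALLOC][3-14 ALLOC][15-36 FREE]
Op 4: free(a) -> (freed a); heap: [0-2 FREE][3-14 ALLOC][15-36 FREE]
Op 5: c = malloc(10) -> c = 15; heap: [0-2 FREE][3-14 ALLOC][15-24 ALLOC][25-36 FREE]
malloc(21): first-fit scan over [0-2 FREE][3-14 ALLOC][15-24 ALLOC][25-36 FREE] -> NULL

Answer: NULL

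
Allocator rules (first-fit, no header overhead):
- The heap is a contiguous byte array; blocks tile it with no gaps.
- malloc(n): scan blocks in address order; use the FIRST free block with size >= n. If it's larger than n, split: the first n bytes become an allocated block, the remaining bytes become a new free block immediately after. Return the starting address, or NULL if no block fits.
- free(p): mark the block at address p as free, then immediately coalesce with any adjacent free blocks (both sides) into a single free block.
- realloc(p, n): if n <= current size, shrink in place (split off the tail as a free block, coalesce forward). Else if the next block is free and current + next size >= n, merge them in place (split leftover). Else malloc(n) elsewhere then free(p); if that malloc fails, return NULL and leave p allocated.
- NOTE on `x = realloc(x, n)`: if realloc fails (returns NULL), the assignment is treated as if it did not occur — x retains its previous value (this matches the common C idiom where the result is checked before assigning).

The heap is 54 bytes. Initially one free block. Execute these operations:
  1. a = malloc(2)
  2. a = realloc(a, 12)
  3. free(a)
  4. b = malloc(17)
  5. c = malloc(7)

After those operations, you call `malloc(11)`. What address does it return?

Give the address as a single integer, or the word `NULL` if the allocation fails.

Answer: 24

Derivation:
Op 1: a = malloc(2) -> a = 0; heap: [0-1 ALLOC][2-53 FREE]
Op 2: a = realloc(a, 12) -> a = 0; heap: [0-11 ALLOC][12-53 FREE]
Op 3: free(a) -> (freed a); heap: [0-53 FREE]
Op 4: b = malloc(17) -> b = 0; heap: [0-16 ALLOC][17-53 FREE]
Op 5: c = malloc(7) -> c = 17; heap: [0-16 ALLOC][17-23 ALLOC][24-53 FREE]
malloc(11): first-fit scan over [0-16 ALLOC][17-23 ALLOC][24-53 FREE] -> 24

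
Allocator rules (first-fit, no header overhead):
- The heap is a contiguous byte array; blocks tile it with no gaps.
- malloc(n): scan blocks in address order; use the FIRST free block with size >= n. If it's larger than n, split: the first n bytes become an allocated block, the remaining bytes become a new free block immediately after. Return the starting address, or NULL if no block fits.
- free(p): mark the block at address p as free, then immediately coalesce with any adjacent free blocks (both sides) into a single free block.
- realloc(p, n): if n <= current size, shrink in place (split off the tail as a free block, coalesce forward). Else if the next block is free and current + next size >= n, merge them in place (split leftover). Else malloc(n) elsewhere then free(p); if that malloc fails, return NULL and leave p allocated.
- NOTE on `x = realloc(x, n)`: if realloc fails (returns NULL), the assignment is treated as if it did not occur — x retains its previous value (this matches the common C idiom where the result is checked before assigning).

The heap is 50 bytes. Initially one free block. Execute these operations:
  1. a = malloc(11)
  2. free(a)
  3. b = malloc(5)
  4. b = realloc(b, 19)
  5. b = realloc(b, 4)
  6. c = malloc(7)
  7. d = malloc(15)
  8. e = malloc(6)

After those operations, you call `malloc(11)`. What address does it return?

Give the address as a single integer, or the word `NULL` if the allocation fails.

Op 1: a = malloc(11) -> a = 0; heap: [0-10 ALLOC][11-49 FREE]
Op 2: free(a) -> (freed a); heap: [0-49 FREE]
Op 3: b = malloc(5) -> b = 0; heap: [0-4 ALLOC][5-49 FREE]
Op 4: b = realloc(b, 19) -> b = 0; heap: [0-18 ALLOC][19-49 FREE]
Op 5: b = realloc(b, 4) -> b = 0; heap: [0-3 ALLOC][4-49 FREE]
Op 6: c = malloc(7) -> c = 4; heap: [0-3 ALLOC][4-10 ALLOC][11-49 FREE]
Op 7: d = malloc(15) -> d = 11; heap: [0-3 ALLOC][4-10 ALLOC][11-25 ALLOC][26-49 FREE]
Op 8: e = malloc(6) -> e = 26; heap: [0-3 ALLOC][4-10 ALLOC][11-25 ALLOC][26-31 ALLOC][32-49 FREE]
malloc(11): first-fit scan over [0-3 ALLOC][4-10 ALLOC][11-25 ALLOC][26-31 ALLOC][32-49 FREE] -> 32

Answer: 32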